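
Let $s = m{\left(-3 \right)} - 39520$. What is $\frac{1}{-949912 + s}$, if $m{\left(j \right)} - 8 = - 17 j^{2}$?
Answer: $- \frac{1}{989577} \approx -1.0105 \cdot 10^{-6}$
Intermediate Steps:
$m{\left(j \right)} = 8 - 17 j^{2}$
$s = -39665$ ($s = \left(8 - 17 \left(-3\right)^{2}\right) - 39520 = \left(8 - 153\right) - 39520 = -145 - 39520 = -39665$)
$\frac{1}{-949912 + s} = \frac{1}{-949912 - 39665} = \frac{1}{-989577} = - \frac{1}{989577}$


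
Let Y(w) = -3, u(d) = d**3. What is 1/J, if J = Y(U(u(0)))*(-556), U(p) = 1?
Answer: 1/1668 ≈ 0.00059952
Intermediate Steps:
J = 1668 (J = -3*(-556) = 1668)
1/J = 1/1668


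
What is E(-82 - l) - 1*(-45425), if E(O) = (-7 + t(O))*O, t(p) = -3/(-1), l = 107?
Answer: 46181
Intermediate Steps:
t(p) = 3 (t(p) = -3*(-1) = 3)
E(O) = -4*O (E(O) = (-7 + 3)*O = -4*O)
E(-82 - l) - 1*(-45425) = -4*(-82 - 1*107) - 1*(-45425) = -4*(-82 - 107) + 45425 = -4*(-189) + 45425 = 756 + 45425 = 46181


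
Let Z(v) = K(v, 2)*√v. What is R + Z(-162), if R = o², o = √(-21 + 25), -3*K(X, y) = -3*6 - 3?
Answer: 4 + 63*I*√2 ≈ 4.0 + 89.095*I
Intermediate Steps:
K(X, y) = 7 (K(X, y) = -(-3*6 - 3)/3 = -(-18 - 3)/3 = -⅓*(-21) = 7)
Z(v) = 7*√v
o = 2 (o = √4 = 2)
R = 4 (R = 2² = 4)
R + Z(-162) = 4 + 7*√(-162) = 4 + 7*(9*I*√2) = 4 + 63*I*√2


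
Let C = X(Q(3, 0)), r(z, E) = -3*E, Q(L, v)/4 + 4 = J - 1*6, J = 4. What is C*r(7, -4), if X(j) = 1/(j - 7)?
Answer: -12/31 ≈ -0.38710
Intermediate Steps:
Q(L, v) = -24 (Q(L, v) = -16 + 4*(4 - 1*6) = -16 + 4*(4 - 6) = -16 + 4*(-2) = -16 - 8 = -24)
X(j) = 1/(-7 + j)
C = -1/31 (C = 1/(-7 - 24) = 1/(-31) = -1/31 ≈ -0.032258)
C*r(7, -4) = -(-3)*(-4)/31 = -1/31*12 = -12/31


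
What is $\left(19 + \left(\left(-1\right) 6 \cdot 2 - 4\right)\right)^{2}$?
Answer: $9$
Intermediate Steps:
$\left(19 + \left(\left(-1\right) 6 \cdot 2 - 4\right)\right)^{2} = \left(19 - 16\right)^{2} = 3^{2} = 9$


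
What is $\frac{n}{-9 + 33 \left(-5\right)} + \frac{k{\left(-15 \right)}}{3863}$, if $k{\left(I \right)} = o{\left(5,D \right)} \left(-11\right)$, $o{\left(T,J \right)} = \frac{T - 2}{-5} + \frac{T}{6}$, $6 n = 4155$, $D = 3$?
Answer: $- \frac{26755741}{6721620} \approx -3.9805$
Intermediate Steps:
$n = \frac{1385}{2}$ ($n = \frac{1}{6} \cdot 4155 = \frac{1385}{2} \approx 692.5$)
$o{\left(T,J \right)} = \frac{2}{5} - \frac{T}{30}$ ($o{\left(T,J \right)} = \left(-2 + T\right) \left(- \frac{1}{5}\right) + T \frac{1}{6} = \left(\frac{2}{5} - \frac{T}{5}\right) + \frac{T}{6} = \frac{2}{5} - \frac{T}{30}$)
$k{\left(I \right)} = - \frac{77}{30}$ ($k{\left(I \right)} = \left(\frac{2}{5} - \frac{1}{6}\right) \left(-11\right) = \frac{7}{30} \left(-11\right) = - \frac{77}{30}$)
$\frac{n}{-9 + 33 \left(-5\right)} + \frac{k{\left(-15 \right)}}{3863} = \frac{1385}{2 \left(-9 + 33 \left(-5\right)\right)} - \frac{77}{30 \cdot 3863} = \frac{1385}{2 \left(-9 - 165\right)} - \frac{77}{115890} = \frac{1385}{2 \left(-174\right)} - \frac{77}{115890} = \frac{1385}{2} \left(- \frac{1}{174}\right) - \frac{77}{115890} = - \frac{1385}{348} - \frac{77}{115890} = - \frac{26755741}{6721620}$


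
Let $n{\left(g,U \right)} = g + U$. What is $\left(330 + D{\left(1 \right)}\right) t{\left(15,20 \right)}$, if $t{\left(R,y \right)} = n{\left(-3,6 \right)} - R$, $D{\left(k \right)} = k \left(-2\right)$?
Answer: $-3936$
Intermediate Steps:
$D{\left(k \right)} = - 2 k$
$n{\left(g,U \right)} = U + g$
$t{\left(R,y \right)} = 3 - R$ ($t{\left(R,y \right)} = \left(6 - 3\right) - R = 3 - R$)
$\left(330 + D{\left(1 \right)}\right) t{\left(15,20 \right)} = \left(330 - 2\right) \left(3 - 15\right) = 328 \left(-12\right) = -3936$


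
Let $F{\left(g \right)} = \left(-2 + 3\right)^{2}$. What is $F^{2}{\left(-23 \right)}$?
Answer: $1$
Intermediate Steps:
$F{\left(g \right)} = 1$ ($F{\left(g \right)} = 1^{2} = 1$)
$F^{2}{\left(-23 \right)} = 1^{2} = 1$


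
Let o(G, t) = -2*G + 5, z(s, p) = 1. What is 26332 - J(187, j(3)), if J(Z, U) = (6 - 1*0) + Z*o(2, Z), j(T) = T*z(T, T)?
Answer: 26139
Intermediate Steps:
o(G, t) = 5 - 2*G
j(T) = T (j(T) = T*1 = T)
J(Z, U) = 6 + Z (J(Z, U) = (6 - 1*0) + Z*(5 - 2*2) = (6 + 0) + Z*(5 - 4) = 6 + Z*1 = 6 + Z)
26332 - J(187, j(3)) = 26332 - (6 + 187) = 26332 - 1*193 = 26332 - 193 = 26139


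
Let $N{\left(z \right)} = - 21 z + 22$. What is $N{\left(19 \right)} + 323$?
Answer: $-54$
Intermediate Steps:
$N{\left(z \right)} = 22 - 21 z$
$N{\left(19 \right)} + 323 = \left(22 - 399\right) + 323 = -377 + 323 = -54$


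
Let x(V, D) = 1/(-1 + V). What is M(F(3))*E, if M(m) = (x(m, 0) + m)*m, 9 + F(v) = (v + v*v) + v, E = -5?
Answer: -186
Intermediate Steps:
F(v) = -9 + v**2 + 2*v (F(v) = -9 + ((v + v*v) + v) = -9 + ((v + v**2) + v) = -9 + (v**2 + 2*v) = -9 + v**2 + 2*v)
M(m) = m*(m + 1/(-1 + m)) (M(m) = (1/(-1 + m) + m)*m = (m + 1/(-1 + m))*m = m*(m + 1/(-1 + m)))
M(F(3))*E = ((-9 + 3**2 + 2*3)*(1 + (-9 + 3**2 + 2*3)*(-1 + (-9 + 3**2 + 2*3)))/(-1 + (-9 + 3**2 + 2*3)))*(-5) = ((-9 + 9 + 6)*(1 + (-9 + 9 + 6)*(-1 + (-9 + 9 + 6)))/(-1 + (-9 + 9 + 6)))*(-5) = (6*(1 + 6*(-1 + 6))/(-1 + 6))*(-5) = (6*(1 + 6*5)/5)*(-5) = (6*(1/5)*(1 + 30))*(-5) = (6*(1/5)*31)*(-5) = (186/5)*(-5) = -186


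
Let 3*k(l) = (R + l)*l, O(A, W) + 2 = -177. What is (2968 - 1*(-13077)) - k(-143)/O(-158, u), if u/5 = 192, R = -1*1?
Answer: 2878919/179 ≈ 16083.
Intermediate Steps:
R = -1
u = 960 (u = 5*192 = 960)
O(A, W) = -179 (O(A, W) = -2 - 177 = -179)
k(l) = l*(-1 + l)/3 (k(l) = ((-1 + l)*l)/3 = (l*(-1 + l))/3 = l*(-1 + l)/3)
(2968 - 1*(-13077)) - k(-143)/O(-158, u) = (2968 - 1*(-13077)) - (⅓)*(-143)*(-1 - 143)/(-179) = (2968 + 13077) - (⅓)*(-143)*(-144)*(-1)/179 = 16045 - 6864*(-1)/179 = 16045 - 1*(-6864/179) = 16045 + 6864/179 = 2878919/179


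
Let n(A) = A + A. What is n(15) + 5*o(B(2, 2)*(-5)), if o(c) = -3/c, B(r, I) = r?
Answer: 63/2 ≈ 31.500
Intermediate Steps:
n(A) = 2*A
n(15) + 5*o(B(2, 2)*(-5)) = 2*15 + 5*(-3/(2*(-5))) = 30 + 5*(-3/(-10)) = 30 + 5*(-3*(-⅒)) = 30 + 5*(3/10) = 30 + 3/2 = 63/2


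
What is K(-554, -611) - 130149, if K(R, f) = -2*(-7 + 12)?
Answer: -130159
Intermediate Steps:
K(R, f) = -10 (K(R, f) = -2*5 = -10)
K(-554, -611) - 130149 = -10 - 130149 = -130159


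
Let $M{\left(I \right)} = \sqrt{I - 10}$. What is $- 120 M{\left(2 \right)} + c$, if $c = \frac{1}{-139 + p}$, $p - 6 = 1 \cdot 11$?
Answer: $- \frac{1}{122} - 240 i \sqrt{2} \approx -0.0081967 - 339.41 i$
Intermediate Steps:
$p = 17$ ($p = 6 + 1 \cdot 11 = 6 + 11 = 17$)
$M{\left(I \right)} = \sqrt{-10 + I}$
$c = - \frac{1}{122}$ ($c = \frac{1}{-139 + 17} = \frac{1}{-122} = - \frac{1}{122} \approx -0.0081967$)
$- 120 M{\left(2 \right)} + c = - 120 \sqrt{-10 + 2} - \frac{1}{122} = - 120 \sqrt{-8} - \frac{1}{122} = - 120 \cdot 2 i \sqrt{2} - \frac{1}{122} = - 240 i \sqrt{2} - \frac{1}{122} = - \frac{1}{122} - 240 i \sqrt{2}$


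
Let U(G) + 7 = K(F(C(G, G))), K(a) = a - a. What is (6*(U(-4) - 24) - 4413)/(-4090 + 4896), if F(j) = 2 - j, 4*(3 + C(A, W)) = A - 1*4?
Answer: -4599/806 ≈ -5.7060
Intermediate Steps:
C(A, W) = -4 + A/4 (C(A, W) = -3 + (A - 1*4)/4 = -3 + (A - 4)/4 = -3 + (-4 + A)/4 = -3 + (-1 + A/4) = -4 + A/4)
K(a) = 0
U(G) = -7 (U(G) = -7 + 0 = -7)
(6*(U(-4) - 24) - 4413)/(-4090 + 4896) = (6*(-7 - 24) - 4413)/(-4090 + 4896) = (6*(-31) - 4413)/806 = (-186 - 4413)*(1/806) = -4599*1/806 = -4599/806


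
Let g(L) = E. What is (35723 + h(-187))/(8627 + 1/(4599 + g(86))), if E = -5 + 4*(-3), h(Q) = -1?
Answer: 163678204/39528915 ≈ 4.1407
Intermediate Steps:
E = -17 (E = -5 - 12 = -17)
g(L) = -17
(35723 + h(-187))/(8627 + 1/(4599 + g(86))) = (35723 - 1)/(8627 + 1/(4599 - 17)) = 35722/(8627 + 1/4582) = 35722/(39528915/4582) = 35722*(4582/39528915) = 163678204/39528915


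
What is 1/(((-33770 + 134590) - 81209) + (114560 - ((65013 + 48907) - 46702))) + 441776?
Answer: 29578228529/66953 ≈ 4.4178e+5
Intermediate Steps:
1/(((-33770 + 134590) - 81209) + (114560 - ((65013 + 48907) - 46702))) + 441776 = 1/((100820 - 81209) + (114560 - (113920 - 46702))) + 441776 = 1/(19611 + (114560 - 1*67218)) + 441776 = 1/(19611 + (114560 - 67218)) + 441776 = 1/(19611 + 47342) + 441776 = 1/66953 + 441776 = 29578228529/66953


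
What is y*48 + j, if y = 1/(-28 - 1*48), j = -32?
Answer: -620/19 ≈ -32.632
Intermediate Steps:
y = -1/76 (y = 1/(-28 - 48) = 1/(-76) = -1/76 ≈ -0.013158)
y*48 + j = -1/76*48 - 32 = -12/19 - 32 = -620/19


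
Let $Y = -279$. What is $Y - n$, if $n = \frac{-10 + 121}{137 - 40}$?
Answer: $- \frac{27174}{97} \approx -280.14$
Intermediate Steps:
$n = \frac{111}{97} \approx 1.1443$
$Y - n = -279 - \frac{111}{97} = - \frac{27174}{97}$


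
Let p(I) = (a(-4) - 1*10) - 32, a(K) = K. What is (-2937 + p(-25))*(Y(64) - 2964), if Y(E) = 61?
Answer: 8659649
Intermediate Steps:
p(I) = -46 (p(I) = (-4 - 1*10) - 32 = (-4 - 10) - 32 = -14 - 32 = -46)
(-2937 + p(-25))*(Y(64) - 2964) = (-2937 - 46)*(61 - 2964) = -2983*(-2903) = 8659649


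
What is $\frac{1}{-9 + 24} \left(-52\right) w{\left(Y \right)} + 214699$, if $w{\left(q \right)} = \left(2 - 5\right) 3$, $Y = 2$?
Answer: $\frac{1073651}{5} \approx 2.1473 \cdot 10^{5}$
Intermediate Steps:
$w{\left(q \right)} = -9$ ($w{\left(q \right)} = \left(-3\right) 3 = -9$)
$\frac{1}{-9 + 24} \left(-52\right) w{\left(Y \right)} + 214699 = \frac{1}{-9 + 24} \left(-52\right) \left(-9\right) + 214699 = \frac{1}{15} \left(-52\right) \left(-9\right) + 214699 = \left(- \frac{52}{15}\right) \left(-9\right) + 214699 = \frac{156}{5} + 214699 = \frac{1073651}{5}$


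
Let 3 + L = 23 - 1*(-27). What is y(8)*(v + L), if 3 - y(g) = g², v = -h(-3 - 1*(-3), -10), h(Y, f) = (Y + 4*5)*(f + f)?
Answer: -27267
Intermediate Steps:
h(Y, f) = 2*f*(20 + Y) (h(Y, f) = (Y + 20)*(2*f) = (20 + Y)*(2*f) = 2*f*(20 + Y))
v = 400 (v = -2*(-10)*(20 + (-3 - 1*(-3))) = -2*(-10)*(20 + (-3 + 3)) = -2*(-10)*(20 + 0) = -2*(-10)*20 = -1*(-400) = 400)
L = 47 (L = -3 + (23 - 1*(-27)) = -3 + (23 + 27) = -3 + 50 = 47)
y(g) = 3 - g²
y(8)*(v + L) = (3 - 1*8²)*(400 + 47) = (3 - 1*64)*447 = (3 - 64)*447 = -61*447 = -27267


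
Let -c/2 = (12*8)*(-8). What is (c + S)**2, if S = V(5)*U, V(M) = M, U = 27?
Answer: 2792241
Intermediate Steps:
S = 135 (S = 5*27 = 135)
c = 1536 (c = -2*12*8*(-8) = -192*(-8) = -2*(-768) = 1536)
(c + S)**2 = (1536 + 135)**2 = 1671**2 = 2792241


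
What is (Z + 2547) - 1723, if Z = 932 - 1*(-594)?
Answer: 2350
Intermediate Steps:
Z = 1526 (Z = 932 + 594 = 1526)
(Z + 2547) - 1723 = (1526 + 2547) - 1723 = 4073 - 1723 = 2350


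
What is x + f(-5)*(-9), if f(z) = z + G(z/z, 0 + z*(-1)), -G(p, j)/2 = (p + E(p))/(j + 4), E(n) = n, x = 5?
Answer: 54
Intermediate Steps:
G(p, j) = -4*p/(4 + j) (G(p, j) = -2*(p + p)/(j + 4) = -2*2*p/(4 + j) = -4*p/(4 + j))
f(z) = z - 4/(4 - z) (f(z) = z - 4*z/z/(4 + (0 + z*(-1))) = z - 4*1/(4 + (0 - z)) = z - 4*1/(4 - z) = z - 4/(4 - z))
x + f(-5)*(-9) = 5 + ((4 - 5*(-4 - 5))/(-4 - 5))*(-9) = 5 + ((4 - 5*(-9))/(-9))*(-9) = 5 - (4 + 45)/9*(-9) = 5 - ⅑*49*(-9) = 5 - 49/9*(-9) = 5 + 49 = 54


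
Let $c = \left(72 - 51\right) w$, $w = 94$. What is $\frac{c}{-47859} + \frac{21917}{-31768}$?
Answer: $- \frac{52935035}{72399272} \approx -0.73115$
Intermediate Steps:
$c = 1974$ ($c = \left(72 - 51\right) 94 = 21 \cdot 94 = 1974$)
$\frac{c}{-47859} + \frac{21917}{-31768} = \frac{1974}{-47859} + \frac{21917}{-31768} = 1974 \left(- \frac{1}{47859}\right) + 21917 \left(- \frac{1}{31768}\right) = - \frac{94}{2279} - \frac{21917}{31768} = - \frac{52935035}{72399272}$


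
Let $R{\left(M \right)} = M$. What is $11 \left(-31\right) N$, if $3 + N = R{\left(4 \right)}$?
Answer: $-341$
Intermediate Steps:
$N = 1$ ($N = -3 + 4 = 1$)
$11 \left(-31\right) N = 11 \left(-31\right) 1 = \left(-341\right) 1 = -341$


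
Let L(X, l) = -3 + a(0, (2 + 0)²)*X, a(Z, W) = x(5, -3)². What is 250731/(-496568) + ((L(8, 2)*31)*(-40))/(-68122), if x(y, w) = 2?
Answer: 388144049/16913602648 ≈ 0.022949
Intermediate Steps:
a(Z, W) = 4 (a(Z, W) = 2² = 4)
L(X, l) = -3 + 4*X
250731/(-496568) + ((L(8, 2)*31)*(-40))/(-68122) = 250731/(-496568) + (((-3 + 4*8)*31)*(-40))/(-68122) = 250731*(-1/496568) + (((-3 + 32)*31)*(-40))*(-1/68122) = -250731/496568 + ((29*31)*(-40))*(-1/68122) = -250731/496568 + (899*(-40))*(-1/68122) = -250731/496568 - 35960*(-1/68122) = -250731/496568 + 17980/34061 = 388144049/16913602648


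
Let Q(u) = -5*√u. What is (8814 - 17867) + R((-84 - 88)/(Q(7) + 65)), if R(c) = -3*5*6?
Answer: -9143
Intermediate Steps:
R(c) = -90 (R(c) = -15*6 = -90)
(8814 - 17867) + R((-84 - 88)/(Q(7) + 65)) = (8814 - 17867) - 90 = -9053 - 90 = -9143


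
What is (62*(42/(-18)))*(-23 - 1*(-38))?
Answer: -2170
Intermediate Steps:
(62*(42/(-18)))*(-23 - 1*(-38)) = (62*(42*(-1/18)))*(-23 + 38) = (62*(-7/3))*15 = -434/3*15 = -2170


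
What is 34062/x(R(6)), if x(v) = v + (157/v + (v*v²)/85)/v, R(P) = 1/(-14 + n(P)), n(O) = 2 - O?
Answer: 938067480/1400903191 ≈ 0.66962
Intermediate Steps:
R(P) = 1/(-12 - P) (R(P) = 1/(-14 + (2 - P)) = 1/(-12 - P))
x(v) = v + (157/v + v³/85)/v (x(v) = v + (157/v + v³*(1/85))/v = v + (157/v + v³/85)/v)
34062/x(R(6)) = 34062/(-1/(12 + 6) + 157/(-1/(12 + 6))² + (-1/(12 + 6))²/85) = 34062/(-1/18 + 157/(-1/18)² + (-1/18)²/85) = 34062/(-1/18 + 157*324 + (1/85)*(1/324)) = 34062/(-1/18 + 50868 + 1/27540) = 34062/(1400903191/27540) = 34062*(27540/1400903191) = 938067480/1400903191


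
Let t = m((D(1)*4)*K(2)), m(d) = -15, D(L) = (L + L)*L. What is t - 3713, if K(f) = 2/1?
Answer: -3728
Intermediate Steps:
K(f) = 2 (K(f) = 2*1 = 2)
D(L) = 2*L**2 (D(L) = (2*L)*L = 2*L**2)
t = -15
t - 3713 = -15 - 3713 = -3728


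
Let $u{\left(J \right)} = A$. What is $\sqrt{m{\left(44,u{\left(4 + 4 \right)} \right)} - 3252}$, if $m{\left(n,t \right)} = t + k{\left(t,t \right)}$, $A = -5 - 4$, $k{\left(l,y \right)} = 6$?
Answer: $i \sqrt{3255} \approx 57.053 i$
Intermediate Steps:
$A = -9$
$u{\left(J \right)} = -9$
$m{\left(n,t \right)} = 6 + t$ ($m{\left(n,t \right)} = t + 6 = 6 + t$)
$\sqrt{m{\left(44,u{\left(4 + 4 \right)} \right)} - 3252} = \sqrt{\left(6 - 9\right) - 3252} = \sqrt{-3 - 3252} = \sqrt{-3255} = i \sqrt{3255}$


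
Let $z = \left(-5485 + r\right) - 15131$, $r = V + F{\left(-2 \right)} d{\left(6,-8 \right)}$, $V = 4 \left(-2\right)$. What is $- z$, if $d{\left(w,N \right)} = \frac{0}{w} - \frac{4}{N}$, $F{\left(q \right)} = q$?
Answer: $20625$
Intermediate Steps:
$V = -8$
$d{\left(w,N \right)} = - \frac{4}{N}$ ($d{\left(w,N \right)} = 0 - \frac{4}{N} = - \frac{4}{N}$)
$r = -9$ ($r = -8 - 2 \left(- \frac{4}{-8}\right) = -8 - 2 \left(\left(-4\right) \left(- \frac{1}{8}\right)\right) = -8 - 1 = -9$)
$z = -20625$ ($z = \left(-5485 - 9\right) - 15131 = -5494 - 15131 = -20625$)
$- z = \left(-1\right) \left(-20625\right) = 20625$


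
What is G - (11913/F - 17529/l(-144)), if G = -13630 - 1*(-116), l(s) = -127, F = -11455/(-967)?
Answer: -21323782802/1454785 ≈ -14658.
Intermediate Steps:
F = 11455/967 (F = -11455*(-1/967) = 11455/967 ≈ 11.846)
G = -13514 (G = -13630 + 116 = -13514)
G - (11913/F - 17529/l(-144)) = -13514 - (11913/(11455/967) - 17529/(-127)) = -13514 - (11913*(967/11455) - 17529*(-1/127)) = -13514 - (11519871/11455 + 17529/127) = -13514 - 1*1663818312/1454785 = -13514 - 1663818312/1454785 = -21323782802/1454785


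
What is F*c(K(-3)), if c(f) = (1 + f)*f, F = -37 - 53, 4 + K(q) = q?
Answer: -3780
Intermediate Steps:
K(q) = -4 + q
F = -90
c(f) = f*(1 + f)
F*c(K(-3)) = -90*(-4 - 3)*(1 + (-4 - 3)) = -(-630)*(1 - 7) = -(-630)*(-6) = -90*42 = -3780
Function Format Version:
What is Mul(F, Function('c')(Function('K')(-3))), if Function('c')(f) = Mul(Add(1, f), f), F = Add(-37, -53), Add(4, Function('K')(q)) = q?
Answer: -3780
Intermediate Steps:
Function('K')(q) = Add(-4, q)
F = -90
Function('c')(f) = Mul(f, Add(1, f))
Mul(F, Function('c')(Function('K')(-3))) = Mul(-90, Mul(Add(-4, -3), Add(1, Add(-4, -3)))) = Mul(-90, Mul(-7, Add(1, -7))) = Mul(-90, Mul(-7, -6)) = Mul(-90, 42) = -3780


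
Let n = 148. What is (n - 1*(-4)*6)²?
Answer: 29584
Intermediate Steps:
(n - 1*(-4)*6)² = (148 - 1*(-4)*6)² = (148 + 4*6)² = (148 + 24)² = 172² = 29584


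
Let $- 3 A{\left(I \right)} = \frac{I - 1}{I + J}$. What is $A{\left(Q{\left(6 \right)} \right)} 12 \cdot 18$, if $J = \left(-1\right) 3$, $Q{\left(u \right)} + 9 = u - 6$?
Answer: $-60$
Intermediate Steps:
$Q{\left(u \right)} = -15 + u$ ($Q{\left(u \right)} = -9 + \left(u - 6\right) = -9 + \left(-6 + u\right) = -15 + u$)
$J = -3$
$A{\left(I \right)} = - \frac{-1 + I}{3 \left(-3 + I\right)}$ ($A{\left(I \right)} = - \frac{\left(I - 1\right) \frac{1}{I - 3}}{3} = - \frac{\left(-1 + I\right) \frac{1}{-3 + I}}{3} = - \frac{\frac{1}{-3 + I} \left(-1 + I\right)}{3} = - \frac{-1 + I}{3 \left(-3 + I\right)}$)
$A{\left(Q{\left(6 \right)} \right)} 12 \cdot 18 = \frac{1 - \left(-15 + 6\right)}{3 \left(-3 + \left(-15 + 6\right)\right)} 12 \cdot 18 = \frac{1 - -9}{3 \left(-3 - 9\right)} 12 \cdot 18 = \frac{1 + 9}{3 \left(-12\right)} 12 \cdot 18 = \frac{1}{3} \left(- \frac{1}{12}\right) 10 \cdot 12 \cdot 18 = \left(- \frac{5}{18}\right) 12 \cdot 18 = \left(- \frac{10}{3}\right) 18 = -60$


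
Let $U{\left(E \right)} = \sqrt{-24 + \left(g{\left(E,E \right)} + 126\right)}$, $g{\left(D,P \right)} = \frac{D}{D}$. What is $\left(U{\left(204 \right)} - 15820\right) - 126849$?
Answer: $-142669 + \sqrt{103} \approx -1.4266 \cdot 10^{5}$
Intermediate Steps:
$g{\left(D,P \right)} = 1$
$U{\left(E \right)} = \sqrt{103}$ ($U{\left(E \right)} = \sqrt{-24 + \left(1 + 126\right)} = \sqrt{-24 + 127} = \sqrt{103}$)
$\left(U{\left(204 \right)} - 15820\right) - 126849 = \left(\sqrt{103} - 15820\right) - 126849 = \left(-15820 + \sqrt{103}\right) - 126849 = -142669 + \sqrt{103}$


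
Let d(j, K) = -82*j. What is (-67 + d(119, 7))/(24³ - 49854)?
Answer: 655/2402 ≈ 0.27269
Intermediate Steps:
(-67 + d(119, 7))/(24³ - 49854) = (-67 - 82*119)/(24³ - 49854) = (-67 - 9758)/(13824 - 49854) = -9825/(-36030) = -9825*(-1/36030) = 655/2402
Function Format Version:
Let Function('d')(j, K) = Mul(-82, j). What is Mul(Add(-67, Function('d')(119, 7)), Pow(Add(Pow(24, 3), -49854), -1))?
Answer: Rational(655, 2402) ≈ 0.27269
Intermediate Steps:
Mul(Add(-67, Function('d')(119, 7)), Pow(Add(Pow(24, 3), -49854), -1)) = Mul(Add(-67, Mul(-82, 119)), Pow(Add(Pow(24, 3), -49854), -1)) = Mul(Add(-67, -9758), Pow(Add(13824, -49854), -1)) = Mul(-9825, Pow(-36030, -1)) = Mul(-9825, Rational(-1, 36030)) = Rational(655, 2402)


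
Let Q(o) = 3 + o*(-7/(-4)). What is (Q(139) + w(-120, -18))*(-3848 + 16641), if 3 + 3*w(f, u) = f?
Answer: 10503053/4 ≈ 2.6258e+6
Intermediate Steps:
w(f, u) = -1 + f/3
Q(o) = 3 + 7*o/4 (Q(o) = 3 + o*(-7*(-¼)) = 3 + o*(7/4) = 3 + 7*o/4)
(Q(139) + w(-120, -18))*(-3848 + 16641) = ((3 + (7/4)*139) + (-1 + (⅓)*(-120)))*(-3848 + 16641) = ((3 + 973/4) + (-1 - 40))*12793 = (985/4 - 41)*12793 = (821/4)*12793 = 10503053/4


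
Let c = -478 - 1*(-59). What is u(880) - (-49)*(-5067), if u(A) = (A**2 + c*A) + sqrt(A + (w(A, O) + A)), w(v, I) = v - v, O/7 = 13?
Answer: 157397 + 4*sqrt(110) ≈ 1.5744e+5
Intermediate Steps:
O = 91 (O = 7*13 = 91)
w(v, I) = 0
c = -419 (c = -478 + 59 = -419)
u(A) = A**2 - 419*A + sqrt(2)*sqrt(A) (u(A) = (A**2 - 419*A) + sqrt(A + (0 + A)) = (A**2 - 419*A) + sqrt(A + A) = (A**2 - 419*A) + sqrt(2*A) = (A**2 - 419*A) + sqrt(2)*sqrt(A) = A**2 - 419*A + sqrt(2)*sqrt(A))
u(880) - (-49)*(-5067) = (880**2 - 419*880 + sqrt(2)*sqrt(880)) - (-49)*(-5067) = (774400 - 368720 + sqrt(2)*(4*sqrt(55))) - 1*248283 = (774400 - 368720 + 4*sqrt(110)) - 248283 = (405680 + 4*sqrt(110)) - 248283 = 157397 + 4*sqrt(110)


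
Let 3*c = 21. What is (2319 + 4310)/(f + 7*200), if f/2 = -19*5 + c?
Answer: 6629/1224 ≈ 5.4158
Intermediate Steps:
c = 7 (c = (1/3)*21 = 7)
f = -176 (f = 2*(-19*5 + 7) = 2*(-95 + 7) = 2*(-88) = -176)
(2319 + 4310)/(f + 7*200) = (2319 + 4310)/(-176 + 7*200) = 6629/(-176 + 1400) = 6629/1224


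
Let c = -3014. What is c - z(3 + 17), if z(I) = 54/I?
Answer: -30167/10 ≈ -3016.7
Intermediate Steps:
c - z(3 + 17) = -3014 - 54/(3 + 17) = -3014 - 54/20 = -3014 - 1*27/10 = -3014 - 27/10 = -30167/10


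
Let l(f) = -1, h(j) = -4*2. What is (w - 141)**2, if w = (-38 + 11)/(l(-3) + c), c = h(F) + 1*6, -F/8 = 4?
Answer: 17424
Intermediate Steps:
F = -32 (F = -8*4 = -32)
h(j) = -8
c = -2 (c = -8 + 1*6 = -8 + 6 = -2)
w = 9 (w = (-38 + 11)/(-1 - 2) = -27/(-3) = -27*(-1/3) = 9)
(w - 141)**2 = (9 - 141)**2 = (-132)**2 = 17424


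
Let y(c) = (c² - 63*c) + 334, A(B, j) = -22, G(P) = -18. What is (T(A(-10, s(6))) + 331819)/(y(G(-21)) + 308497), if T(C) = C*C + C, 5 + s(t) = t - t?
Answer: 332281/310289 ≈ 1.0709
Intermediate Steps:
s(t) = -5 (s(t) = -5 + (t - t) = -5 + 0 = -5)
y(c) = 334 + c² - 63*c
T(C) = C + C² (T(C) = C² + C = C + C²)
(T(A(-10, s(6))) + 331819)/(y(G(-21)) + 308497) = (-22*(1 - 22) + 331819)/((334 + (-18)² - 63*(-18)) + 308497) = (-22*(-21) + 331819)/((334 + 324 + 1134) + 308497) = (462 + 331819)/(1792 + 308497) = 332281/310289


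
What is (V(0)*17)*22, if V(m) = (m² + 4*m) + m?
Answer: 0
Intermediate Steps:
V(m) = m² + 5*m
(V(0)*17)*22 = ((0*(5 + 0))*17)*22 = ((0*5)*17)*22 = (0*17)*22 = 0*22 = 0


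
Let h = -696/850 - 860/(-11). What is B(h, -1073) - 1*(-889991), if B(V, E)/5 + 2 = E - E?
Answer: 889981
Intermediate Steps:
h = 361672/4675 (h = -696*1/850 - 860*(-1/11) = -348/425 + 860/11 = 361672/4675 ≈ 77.363)
B(V, E) = -10 (B(V, E) = -10 + 5*(E - E) = -10 + 5*0 = -10 + 0 = -10)
B(h, -1073) - 1*(-889991) = -10 - 1*(-889991) = -10 + 889991 = 889981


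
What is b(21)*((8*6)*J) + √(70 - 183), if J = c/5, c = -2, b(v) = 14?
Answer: -1344/5 + I*√113 ≈ -268.8 + 10.63*I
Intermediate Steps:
J = -⅖ (J = -2/5 = -2*⅕ = -⅖ ≈ -0.40000)
b(21)*((8*6)*J) + √(70 - 183) = 14*((8*6)*(-⅖)) + √(70 - 183) = 14*(48*(-⅖)) + √(-113) = 14*(-96/5) + I*√113 = -1344/5 + I*√113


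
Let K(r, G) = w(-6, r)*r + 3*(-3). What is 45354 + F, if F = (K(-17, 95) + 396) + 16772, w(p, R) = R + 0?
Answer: 62802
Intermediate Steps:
w(p, R) = R
K(r, G) = -9 + r² (K(r, G) = r*r + 3*(-3) = r² - 9 = -9 + r²)
F = 17448 (F = ((-9 + (-17)²) + 396) + 16772 = ((-9 + 289) + 396) + 16772 = (280 + 396) + 16772 = 676 + 16772 = 17448)
45354 + F = 45354 + 17448 = 62802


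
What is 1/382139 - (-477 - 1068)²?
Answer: -912175346474/382139 ≈ -2.3870e+6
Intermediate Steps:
1/382139 - (-477 - 1068)² = 1/382139 - 1*(-1545)² = 1/382139 - 1*2387025 = 1/382139 - 2387025 = -912175346474/382139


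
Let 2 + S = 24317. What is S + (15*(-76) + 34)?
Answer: 23209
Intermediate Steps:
S = 24315 (S = -2 + 24317 = 24315)
S + (15*(-76) + 34) = 24315 + (15*(-76) + 34) = 24315 + (-1140 + 34) = 24315 - 1106 = 23209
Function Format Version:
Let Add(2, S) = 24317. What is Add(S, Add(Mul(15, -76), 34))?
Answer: 23209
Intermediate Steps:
S = 24315 (S = Add(-2, 24317) = 24315)
Add(S, Add(Mul(15, -76), 34)) = Add(24315, Add(Mul(15, -76), 34)) = Add(24315, Add(-1140, 34)) = Add(24315, -1106) = 23209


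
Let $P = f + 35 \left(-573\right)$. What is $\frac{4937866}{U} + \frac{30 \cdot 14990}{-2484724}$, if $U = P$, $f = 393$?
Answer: $- \frac{1534759520048}{6106830411} \approx -251.32$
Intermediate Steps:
$P = -19662$ ($P = 393 + 35 \left(-573\right) = 393 - 20055 = -19662$)
$U = -19662$
$\frac{4937866}{U} + \frac{30 \cdot 14990}{-2484724} = \frac{4937866}{-19662} + \frac{30 \cdot 14990}{-2484724} = 4937866 \left(- \frac{1}{19662}\right) + 449700 \left(- \frac{1}{2484724}\right) = - \frac{2468933}{9831} - \frac{112425}{621181} = - \frac{1534759520048}{6106830411}$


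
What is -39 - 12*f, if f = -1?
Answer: -27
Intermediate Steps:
-39 - 12*f = -39 - 12*(-1) = -39 + 12 = -27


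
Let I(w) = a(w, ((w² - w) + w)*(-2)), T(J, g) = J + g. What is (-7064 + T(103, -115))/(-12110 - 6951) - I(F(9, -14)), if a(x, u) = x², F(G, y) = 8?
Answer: -1212828/19061 ≈ -63.629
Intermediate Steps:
I(w) = w²
(-7064 + T(103, -115))/(-12110 - 6951) - I(F(9, -14)) = (-7064 + (103 - 115))/(-12110 - 6951) - 1*8² = (-7064 - 12)/(-19061) - 1*64 = -7076*(-1/19061) - 64 = 7076/19061 - 64 = -1212828/19061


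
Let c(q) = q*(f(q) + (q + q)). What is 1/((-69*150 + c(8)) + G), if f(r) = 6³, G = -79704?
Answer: -1/88198 ≈ -1.1338e-5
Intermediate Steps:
f(r) = 216
c(q) = q*(216 + 2*q) (c(q) = q*(216 + (q + q)) = q*(216 + 2*q))
1/((-69*150 + c(8)) + G) = 1/((-69*150 + 2*8*(108 + 8)) - 79704) = 1/((-10350 + 2*8*116) - 79704) = 1/((-10350 + 1856) - 79704) = 1/(-8494 - 79704) = 1/(-88198) = -1/88198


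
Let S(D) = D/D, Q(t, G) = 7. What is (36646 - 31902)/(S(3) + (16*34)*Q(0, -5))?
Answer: 4744/3809 ≈ 1.2455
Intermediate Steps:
S(D) = 1
(36646 - 31902)/(S(3) + (16*34)*Q(0, -5)) = (36646 - 31902)/(1 + (16*34)*7) = 4744/(1 + 544*7) = 4744/(1 + 3808) = 4744/3809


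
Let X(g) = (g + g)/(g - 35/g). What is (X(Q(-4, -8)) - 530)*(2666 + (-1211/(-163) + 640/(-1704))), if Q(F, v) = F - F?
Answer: -49187051210/34719 ≈ -1.4167e+6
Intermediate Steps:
Q(F, v) = 0
X(g) = 2*g/(g - 35/g) (X(g) = (2*g)/(g - 35/g) = 2*g/(g - 35/g))
(X(Q(-4, -8)) - 530)*(2666 + (-1211/(-163) + 640/(-1704))) = (2*0**2/(-35 + 0**2) - 530)*(2666 + (-1211/(-163) + 640/(-1704))) = (2*0/(-35 + 0) - 530)*(2666 + (-1211*(-1/163) + 640*(-1/1704))) = (2*0/(-35) - 530)*(2666 + (1211/163 - 80/213)) = (2*0*(-1/35) - 530)*(2666 + 244903/34719) = (0 - 530)*(92805757/34719) = -530*92805757/34719 = -49187051210/34719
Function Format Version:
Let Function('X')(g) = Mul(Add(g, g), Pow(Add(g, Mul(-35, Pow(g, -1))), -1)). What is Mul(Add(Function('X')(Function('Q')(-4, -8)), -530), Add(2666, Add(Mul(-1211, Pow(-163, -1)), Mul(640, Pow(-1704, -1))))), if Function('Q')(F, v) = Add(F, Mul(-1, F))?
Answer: Rational(-49187051210, 34719) ≈ -1.4167e+6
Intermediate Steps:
Function('Q')(F, v) = 0
Function('X')(g) = Mul(2, g, Pow(Add(g, Mul(-35, Pow(g, -1))), -1)) (Function('X')(g) = Mul(Mul(2, g), Pow(Add(g, Mul(-35, Pow(g, -1))), -1)) = Mul(2, g, Pow(Add(g, Mul(-35, Pow(g, -1))), -1)))
Mul(Add(Function('X')(Function('Q')(-4, -8)), -530), Add(2666, Add(Mul(-1211, Pow(-163, -1)), Mul(640, Pow(-1704, -1))))) = Mul(Add(Mul(2, Pow(0, 2), Pow(Add(-35, Pow(0, 2)), -1)), -530), Add(2666, Add(Mul(-1211, Pow(-163, -1)), Mul(640, Pow(-1704, -1))))) = Mul(Add(Mul(2, 0, Pow(Add(-35, 0), -1)), -530), Add(2666, Add(Mul(-1211, Rational(-1, 163)), Mul(640, Rational(-1, 1704))))) = Mul(Add(Mul(2, 0, Pow(-35, -1)), -530), Add(2666, Add(Rational(1211, 163), Rational(-80, 213)))) = Mul(Add(Mul(2, 0, Rational(-1, 35)), -530), Add(2666, Rational(244903, 34719))) = Mul(Add(0, -530), Rational(92805757, 34719)) = Mul(-530, Rational(92805757, 34719)) = Rational(-49187051210, 34719)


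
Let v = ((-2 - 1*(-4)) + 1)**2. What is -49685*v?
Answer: -447165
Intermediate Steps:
v = 9 (v = ((-2 + 4) + 1)**2 = (2 + 1)**2 = 3**2 = 9)
-49685*v = -49685*9 = -447165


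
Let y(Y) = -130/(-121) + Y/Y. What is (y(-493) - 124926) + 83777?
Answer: -4978778/121 ≈ -41147.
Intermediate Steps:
y(Y) = 251/121 (y(Y) = -130*(-1/121) + 1 = 130/121 + 1 = 251/121)
(y(-493) - 124926) + 83777 = (251/121 - 124926) + 83777 = -15115795/121 + 83777 = -4978778/121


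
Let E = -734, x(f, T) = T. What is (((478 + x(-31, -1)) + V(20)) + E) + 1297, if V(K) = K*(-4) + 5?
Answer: 965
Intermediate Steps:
V(K) = 5 - 4*K (V(K) = -4*K + 5 = 5 - 4*K)
(((478 + x(-31, -1)) + V(20)) + E) + 1297 = (((478 - 1) + (5 - 4*20)) - 734) + 1297 = ((477 + (5 - 80)) - 734) + 1297 = ((477 - 75) - 734) + 1297 = (402 - 734) + 1297 = -332 + 1297 = 965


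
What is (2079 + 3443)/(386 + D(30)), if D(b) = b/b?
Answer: 5522/387 ≈ 14.269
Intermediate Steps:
D(b) = 1
(2079 + 3443)/(386 + D(30)) = (2079 + 3443)/(386 + 1) = 5522/387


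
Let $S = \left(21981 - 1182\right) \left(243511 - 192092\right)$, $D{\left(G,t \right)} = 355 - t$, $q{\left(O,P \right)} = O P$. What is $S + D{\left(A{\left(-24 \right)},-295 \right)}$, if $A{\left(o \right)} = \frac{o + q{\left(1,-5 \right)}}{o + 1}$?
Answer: $1069464431$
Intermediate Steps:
$A{\left(o \right)} = \frac{-5 + o}{1 + o}$ ($A{\left(o \right)} = \frac{o + 1 \left(-5\right)}{o + 1} = \frac{o - 5}{1 + o} = \frac{-5 + o}{1 + o}$)
$S = 1069463781$ ($S = 20799 \cdot 51419 = 1069463781$)
$S + D{\left(A{\left(-24 \right)},-295 \right)} = 1069463781 + \left(355 - -295\right) = 1069463781 + \left(355 + 295\right) = 1069463781 + 650 = 1069464431$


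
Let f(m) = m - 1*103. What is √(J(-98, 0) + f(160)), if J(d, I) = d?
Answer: I*√41 ≈ 6.4031*I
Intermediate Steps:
f(m) = -103 + m (f(m) = m - 103 = -103 + m)
√(J(-98, 0) + f(160)) = √(-98 + (-103 + 160)) = √(-98 + 57) = √(-41) = I*√41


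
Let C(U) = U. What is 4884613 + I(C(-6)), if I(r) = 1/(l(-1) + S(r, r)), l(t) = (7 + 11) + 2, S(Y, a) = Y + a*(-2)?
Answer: 126999939/26 ≈ 4.8846e+6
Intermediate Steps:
S(Y, a) = Y - 2*a
l(t) = 20 (l(t) = 18 + 2 = 20)
I(r) = 1/(20 - r) (I(r) = 1/(20 + (r - 2*r)) = 1/(20 - r))
4884613 + I(C(-6)) = 4884613 + 1/(20 - 1*(-6)) = 4884613 + 1/(20 + 6) = 4884613 + 1/26 = 126999939/26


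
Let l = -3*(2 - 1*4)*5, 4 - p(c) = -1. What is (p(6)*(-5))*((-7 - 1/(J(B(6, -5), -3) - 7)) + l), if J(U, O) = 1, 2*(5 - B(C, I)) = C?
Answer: -3475/6 ≈ -579.17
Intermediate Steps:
B(C, I) = 5 - C/2
p(c) = 5 (p(c) = 4 - 1*(-1) = 4 + 1 = 5)
l = 30 (l = -3*(2 - 4)*5 = -3*(-2)*5 = 6*5 = 30)
(p(6)*(-5))*((-7 - 1/(J(B(6, -5), -3) - 7)) + l) = (5*(-5))*((-7 - 1/(1 - 7)) + 30) = -25*((-7 - 1/(-6)) + 30) = -25*((-7 - 1*(-⅙)) + 30) = -25*((-7 + ⅙) + 30) = -25*(-41/6 + 30) = -25*139/6 = -3475/6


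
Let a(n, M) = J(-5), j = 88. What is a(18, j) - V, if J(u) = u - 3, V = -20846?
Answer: 20838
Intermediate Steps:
J(u) = -3 + u
a(n, M) = -8 (a(n, M) = -3 - 5 = -8)
a(18, j) - V = -8 - 1*(-20846) = -8 + 20846 = 20838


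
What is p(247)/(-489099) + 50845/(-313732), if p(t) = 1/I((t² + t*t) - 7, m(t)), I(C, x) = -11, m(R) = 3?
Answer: -273550311473/1687906082148 ≈ -0.16206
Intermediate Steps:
p(t) = -1/11 (p(t) = 1/(-11) = -1/11)
p(247)/(-489099) + 50845/(-313732) = -1/11/(-489099) + 50845/(-313732) = -1/11*(-1/489099) + 50845*(-1/313732) = 1/5380089 - 50845/313732 = -273550311473/1687906082148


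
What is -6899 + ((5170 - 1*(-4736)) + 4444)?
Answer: 7451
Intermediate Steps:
-6899 + ((5170 - 1*(-4736)) + 4444) = -6899 + ((5170 + 4736) + 4444) = -6899 + (9906 + 4444) = -6899 + 14350 = 7451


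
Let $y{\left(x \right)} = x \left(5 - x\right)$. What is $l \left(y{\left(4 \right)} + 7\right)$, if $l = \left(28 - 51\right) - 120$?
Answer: $-1573$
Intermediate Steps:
$l = -143$ ($l = -23 - 120 = -143$)
$l \left(y{\left(4 \right)} + 7\right) = - 143 \left(4 \left(5 - 4\right) + 7\right) = - 143 \left(4 \cdot 1 + 7\right) = - 143 \left(4 + 7\right) = \left(-143\right) 11 = -1573$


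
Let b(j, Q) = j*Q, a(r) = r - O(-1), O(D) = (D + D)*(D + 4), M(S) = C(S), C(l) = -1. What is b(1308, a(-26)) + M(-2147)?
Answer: -26161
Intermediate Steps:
M(S) = -1
O(D) = 2*D*(4 + D) (O(D) = (2*D)*(4 + D) = 2*D*(4 + D))
a(r) = 6 + r (a(r) = r - 2*(-1)*(4 - 1) = r - 2*(-1)*3 = r - 1*(-6) = r + 6 = 6 + r)
b(j, Q) = Q*j
b(1308, a(-26)) + M(-2147) = (6 - 26)*1308 - 1 = -20*1308 - 1 = -26160 - 1 = -26161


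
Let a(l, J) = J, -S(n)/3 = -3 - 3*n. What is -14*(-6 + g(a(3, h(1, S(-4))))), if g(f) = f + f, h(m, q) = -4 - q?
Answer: -560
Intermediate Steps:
S(n) = 9 + 9*n (S(n) = -3*(-3 - 3*n) = 9 + 9*n)
g(f) = 2*f
-14*(-6 + g(a(3, h(1, S(-4))))) = -14*(-6 + 2*(-4 - (9 + 9*(-4)))) = -14*(-6 + 2*(-4 - (9 - 36))) = -14*(-6 + 2*(-4 - 1*(-27))) = -14*(-6 + 2*(-4 + 27)) = -14*(-6 + 2*23) = -14*(-6 + 46) = -14*40 = -560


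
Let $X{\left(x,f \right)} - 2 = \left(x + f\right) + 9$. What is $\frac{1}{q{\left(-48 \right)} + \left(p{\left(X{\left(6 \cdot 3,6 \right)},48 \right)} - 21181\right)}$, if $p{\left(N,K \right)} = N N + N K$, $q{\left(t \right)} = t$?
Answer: $- \frac{1}{18324} \approx -5.4573 \cdot 10^{-5}$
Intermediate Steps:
$X{\left(x,f \right)} = 11 + f + x$ ($X{\left(x,f \right)} = 2 + \left(\left(x + f\right) + 9\right) = 2 + \left(\left(f + x\right) + 9\right) = 2 + \left(9 + f + x\right) = 11 + f + x$)
$p{\left(N,K \right)} = N^{2} + K N$
$\frac{1}{q{\left(-48 \right)} + \left(p{\left(X{\left(6 \cdot 3,6 \right)},48 \right)} - 21181\right)} = \frac{1}{-48 - \left(21181 - \left(11 + 6 + 6 \cdot 3\right) \left(48 + \left(11 + 6 + 6 \cdot 3\right)\right)\right)} = \frac{1}{-48 - \left(21181 - \left(11 + 6 + 18\right) \left(48 + \left(11 + 6 + 18\right)\right)\right)} = \frac{1}{-48 - \left(21181 - 35 \left(48 + 35\right)\right)} = \frac{1}{-48 + \left(35 \cdot 83 - 21181\right)} = \frac{1}{-48 + \left(2905 - 21181\right)} = \frac{1}{-48 - 18276} = \frac{1}{-18324} = - \frac{1}{18324}$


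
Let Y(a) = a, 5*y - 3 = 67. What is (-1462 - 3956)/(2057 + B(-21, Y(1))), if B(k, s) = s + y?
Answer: -387/148 ≈ -2.6149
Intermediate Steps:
y = 14 (y = ⅗ + (⅕)*67 = ⅗ + 67/5 = 14)
B(k, s) = 14 + s (B(k, s) = s + 14 = 14 + s)
(-1462 - 3956)/(2057 + B(-21, Y(1))) = (-1462 - 3956)/(2057 + (14 + 1)) = -5418/(2057 + 15) = -5418/2072 = -5418*1/2072 = -387/148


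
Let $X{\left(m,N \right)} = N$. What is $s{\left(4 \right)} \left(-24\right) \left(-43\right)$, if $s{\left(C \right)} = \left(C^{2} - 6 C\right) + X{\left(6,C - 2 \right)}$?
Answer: $-6192$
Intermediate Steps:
$s{\left(C \right)} = -2 + C^{2} - 5 C$ ($s{\left(C \right)} = \left(C^{2} - 6 C\right) + \left(C - 2\right) = \left(C^{2} - 6 C\right) + \left(-2 + C\right) = -2 + C^{2} - 5 C$)
$s{\left(4 \right)} \left(-24\right) \left(-43\right) = \left(-2 + 4^{2} - 20\right) \left(-24\right) \left(-43\right) = \left(-2 + 16 - 20\right) \left(-24\right) \left(-43\right) = \left(-6\right) \left(-24\right) \left(-43\right) = 144 \left(-43\right) = -6192$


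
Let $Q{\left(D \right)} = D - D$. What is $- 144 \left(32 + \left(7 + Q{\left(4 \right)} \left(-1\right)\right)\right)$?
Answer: $-5616$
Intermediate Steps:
$Q{\left(D \right)} = 0$
$- 144 \left(32 + \left(7 + Q{\left(4 \right)} \left(-1\right)\right)\right) = - 144 \left(32 + \left(7 + 0 \left(-1\right)\right)\right) = - 144 \left(32 + \left(7 + 0\right)\right) = - 144 \left(32 + 7\right) = \left(-144\right) 39 = -5616$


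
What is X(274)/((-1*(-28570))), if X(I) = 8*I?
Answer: 1096/14285 ≈ 0.076724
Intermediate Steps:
X(274)/((-1*(-28570))) = (8*274)/((-1*(-28570))) = 2192/28570 = 2192*(1/28570) = 1096/14285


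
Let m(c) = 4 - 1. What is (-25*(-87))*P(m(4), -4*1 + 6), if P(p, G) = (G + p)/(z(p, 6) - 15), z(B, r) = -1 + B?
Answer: -10875/13 ≈ -836.54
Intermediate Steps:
m(c) = 3
P(p, G) = (G + p)/(-16 + p) (P(p, G) = (G + p)/((-1 + p) - 15) = (G + p)/(-16 + p))
(-25*(-87))*P(m(4), -4*1 + 6) = (-25*(-87))*(((-4*1 + 6) + 3)/(-16 + 3)) = 2175*(((-4 + 6) + 3)/(-13)) = 2175*(-(2 + 3)/13) = 2175*(-1/13*5) = 2175*(-5/13) = -10875/13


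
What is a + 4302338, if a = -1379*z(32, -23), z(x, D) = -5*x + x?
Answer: 4478850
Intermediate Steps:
z(x, D) = -4*x
a = 176512 (a = -(-5516)*32 = -1379*(-128) = 176512)
a + 4302338 = 176512 + 4302338 = 4478850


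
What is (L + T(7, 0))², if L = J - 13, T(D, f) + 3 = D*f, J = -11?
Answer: 729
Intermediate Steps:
T(D, f) = -3 + D*f
L = -24 (L = -11 - 13 = -24)
(L + T(7, 0))² = (-24 + (-3 + 7*0))² = (-24 + (-3 + 0))² = (-24 - 3)² = (-27)² = 729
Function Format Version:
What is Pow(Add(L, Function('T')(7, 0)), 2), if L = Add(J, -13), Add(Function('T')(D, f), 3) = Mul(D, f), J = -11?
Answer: 729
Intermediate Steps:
Function('T')(D, f) = Add(-3, Mul(D, f))
L = -24 (L = Add(-11, -13) = -24)
Pow(Add(L, Function('T')(7, 0)), 2) = Pow(Add(-24, Add(-3, Mul(7, 0))), 2) = Pow(Add(-24, Add(-3, 0)), 2) = Pow(Add(-24, -3), 2) = Pow(-27, 2) = 729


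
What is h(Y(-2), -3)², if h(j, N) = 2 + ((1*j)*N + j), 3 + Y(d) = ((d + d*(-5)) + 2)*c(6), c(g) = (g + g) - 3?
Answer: 29584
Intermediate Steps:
c(g) = -3 + 2*g (c(g) = 2*g - 3 = -3 + 2*g)
Y(d) = 15 - 36*d (Y(d) = -3 + ((d + d*(-5)) + 2)*(-3 + 2*6) = -3 + ((d - 5*d) + 2)*(-3 + 12) = -3 + (-4*d + 2)*9 = -3 + (2 - 4*d)*9 = -3 + (18 - 36*d) = 15 - 36*d)
h(j, N) = 2 + j + N*j (h(j, N) = 2 + (j*N + j) = 2 + (N*j + j) = 2 + (j + N*j) = 2 + j + N*j)
h(Y(-2), -3)² = (2 + (15 - 36*(-2)) - 3*(15 - 36*(-2)))² = (2 + (15 + 72) - 3*(15 + 72))² = (2 + 87 - 3*87)² = (2 + 87 - 261)² = (-172)² = 29584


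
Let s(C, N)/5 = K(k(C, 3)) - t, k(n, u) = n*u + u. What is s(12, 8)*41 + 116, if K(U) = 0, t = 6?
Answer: -1114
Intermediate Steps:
k(n, u) = u + n*u
s(C, N) = -30 (s(C, N) = 5*(0 - 1*6) = 5*(0 - 6) = 5*(-6) = -30)
s(12, 8)*41 + 116 = -30*41 + 116 = -1230 + 116 = -1114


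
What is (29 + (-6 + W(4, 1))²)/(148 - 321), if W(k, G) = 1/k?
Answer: -993/2768 ≈ -0.35874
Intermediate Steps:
W(k, G) = 1/k
(29 + (-6 + W(4, 1))²)/(148 - 321) = (29 + (-6 + 1/4)²)/(148 - 321) = (29 + (-6 + ¼)²)/(-173) = (29 + (-23/4)²)*(-1/173) = (29 + 529/16)*(-1/173) = (993/16)*(-1/173) = -993/2768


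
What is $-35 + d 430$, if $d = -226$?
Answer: $-97215$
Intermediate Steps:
$-35 + d 430 = -35 - 97180 = -97215$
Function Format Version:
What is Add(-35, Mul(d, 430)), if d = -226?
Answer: -97215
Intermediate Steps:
Add(-35, Mul(d, 430)) = Add(-35, Mul(-226, 430)) = Add(-35, -97180) = -97215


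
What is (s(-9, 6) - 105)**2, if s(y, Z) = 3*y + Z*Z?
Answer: 9216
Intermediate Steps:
s(y, Z) = Z**2 + 3*y (s(y, Z) = 3*y + Z**2 = Z**2 + 3*y)
(s(-9, 6) - 105)**2 = ((6**2 + 3*(-9)) - 105)**2 = ((36 - 27) - 105)**2 = (9 - 105)**2 = (-96)**2 = 9216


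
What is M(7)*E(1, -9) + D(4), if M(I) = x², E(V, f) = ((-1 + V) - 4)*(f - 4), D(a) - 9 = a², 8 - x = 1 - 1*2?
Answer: 4237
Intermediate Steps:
x = 9 (x = 8 - (1 - 1*2) = 8 - (1 - 2) = 8 - 1*(-1) = 8 + 1 = 9)
D(a) = 9 + a²
E(V, f) = (-5 + V)*(-4 + f)
M(I) = 81 (M(I) = 9² = 81)
M(7)*E(1, -9) + D(4) = 81*(20 - 5*(-9) - 4*1 + 1*(-9)) + (9 + 4²) = 81*(20 + 45 - 4 - 9) + (9 + 16) = 81*52 + 25 = 4212 + 25 = 4237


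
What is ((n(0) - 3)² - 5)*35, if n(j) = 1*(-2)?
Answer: 700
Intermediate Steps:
n(j) = -2
((n(0) - 3)² - 5)*35 = ((-2 - 3)² - 5)*35 = ((-5)² - 5)*35 = (25 - 5)*35 = 20*35 = 700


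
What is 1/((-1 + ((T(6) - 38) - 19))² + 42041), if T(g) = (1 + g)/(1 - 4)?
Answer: 9/411130 ≈ 2.1891e-5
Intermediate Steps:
T(g) = -⅓ - g/3 (T(g) = (1 + g)/(-3) = (1 + g)*(-⅓) = -⅓ - g/3)
1/((-1 + ((T(6) - 38) - 19))² + 42041) = 1/((-1 + (((-⅓ - ⅓*6) - 38) - 19))² + 42041) = 1/((-1 + (((-⅓ - 2) - 38) - 19))² + 42041) = 1/((-1 + ((-7/3 - 38) - 19))² + 42041) = 1/((-1 + (-121/3 - 19))² + 42041) = 1/((-1 - 178/3)² + 42041) = 1/((-181/3)² + 42041) = 1/(32761/9 + 42041) = 1/(411130/9) = 9/411130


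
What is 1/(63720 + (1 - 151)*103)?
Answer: 1/48270 ≈ 2.0717e-5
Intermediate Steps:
1/(63720 + (1 - 151)*103) = 1/(63720 - 150*103) = 1/(63720 - 15450) = 1/48270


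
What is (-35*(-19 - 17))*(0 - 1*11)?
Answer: -13860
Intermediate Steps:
(-35*(-19 - 17))*(0 - 1*11) = (-35*(-36))*(0 - 11) = 1260*(-11) = -13860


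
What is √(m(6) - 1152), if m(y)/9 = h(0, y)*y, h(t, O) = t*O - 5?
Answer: 3*I*√158 ≈ 37.709*I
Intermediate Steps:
h(t, O) = -5 + O*t (h(t, O) = O*t - 5 = -5 + O*t)
m(y) = -45*y (m(y) = 9*((-5 + y*0)*y) = 9*((-5 + 0)*y) = 9*(-5*y) = -45*y)
√(m(6) - 1152) = √(-45*6 - 1152) = √(-270 - 1152) = √(-1422) = 3*I*√158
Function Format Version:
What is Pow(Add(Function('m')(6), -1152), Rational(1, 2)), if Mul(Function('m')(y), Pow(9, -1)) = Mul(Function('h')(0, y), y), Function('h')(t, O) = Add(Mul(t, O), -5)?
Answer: Mul(3, I, Pow(158, Rational(1, 2))) ≈ Mul(37.709, I)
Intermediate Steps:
Function('h')(t, O) = Add(-5, Mul(O, t)) (Function('h')(t, O) = Add(Mul(O, t), -5) = Add(-5, Mul(O, t)))
Function('m')(y) = Mul(-45, y) (Function('m')(y) = Mul(9, Mul(Add(-5, Mul(y, 0)), y)) = Mul(9, Mul(Add(-5, 0), y)) = Mul(9, Mul(-5, y)) = Mul(-45, y))
Pow(Add(Function('m')(6), -1152), Rational(1, 2)) = Pow(Add(Mul(-45, 6), -1152), Rational(1, 2)) = Pow(Add(-270, -1152), Rational(1, 2)) = Pow(-1422, Rational(1, 2)) = Mul(3, I, Pow(158, Rational(1, 2)))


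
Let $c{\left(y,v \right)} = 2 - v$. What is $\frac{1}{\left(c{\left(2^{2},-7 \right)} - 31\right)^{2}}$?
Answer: $\frac{1}{484} \approx 0.0020661$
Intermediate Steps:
$\frac{1}{\left(c{\left(2^{2},-7 \right)} - 31\right)^{2}} = \frac{1}{\left(\left(2 - -7\right) - 31\right)^{2}} = \frac{1}{\left(\left(2 + 7\right) - 31\right)^{2}} = \frac{1}{\left(9 - 31\right)^{2}} = \frac{1}{\left(-22\right)^{2}} = \frac{1}{484}$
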